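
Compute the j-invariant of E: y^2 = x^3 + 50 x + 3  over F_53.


Delta = -16(4 a^3 + 27 b^2) mod 53 = 13
-1728 * (4 a)^3 = -1728 * (4*50)^3 mod 53 = 17
j = 17 * 13^(-1) mod 53 = 38

j = 38 (mod 53)


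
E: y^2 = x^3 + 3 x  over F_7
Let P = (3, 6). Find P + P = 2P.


Doubling: s = (3 x1^2 + a) / (2 y1)
s = (3*3^2 + 3) / (2*6) mod 7 = 6
x3 = s^2 - 2 x1 mod 7 = 6^2 - 2*3 = 2
y3 = s (x1 - x3) - y1 mod 7 = 6 * (3 - 2) - 6 = 0

2P = (2, 0)


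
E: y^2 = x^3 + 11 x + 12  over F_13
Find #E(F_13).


For each x in F_13, count y with y^2 = x^3 + 11 x + 12 mod 13:
  x = 0: RHS = 12, y in [5, 8]  -> 2 point(s)
  x = 2: RHS = 3, y in [4, 9]  -> 2 point(s)
  x = 4: RHS = 3, y in [4, 9]  -> 2 point(s)
  x = 5: RHS = 10, y in [6, 7]  -> 2 point(s)
  x = 7: RHS = 3, y in [4, 9]  -> 2 point(s)
  x = 8: RHS = 1, y in [1, 12]  -> 2 point(s)
  x = 10: RHS = 4, y in [2, 11]  -> 2 point(s)
  x = 12: RHS = 0, y in [0]  -> 1 point(s)
Affine points: 15. Add the point at infinity: total = 16.

#E(F_13) = 16


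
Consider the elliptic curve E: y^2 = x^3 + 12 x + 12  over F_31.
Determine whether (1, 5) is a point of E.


Check whether y^2 = x^3 + 12 x + 12 (mod 31) for (x, y) = (1, 5).
LHS: y^2 = 5^2 mod 31 = 25
RHS: x^3 + 12 x + 12 = 1^3 + 12*1 + 12 mod 31 = 25
LHS = RHS

Yes, on the curve


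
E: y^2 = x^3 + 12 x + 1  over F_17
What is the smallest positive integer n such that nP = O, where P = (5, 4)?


Compute successive multiples of P until we hit O:
  1P = (5, 4)
  2P = (6, 0)
  3P = (5, 13)
  4P = O

ord(P) = 4


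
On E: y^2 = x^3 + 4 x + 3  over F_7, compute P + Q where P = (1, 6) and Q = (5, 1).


P != Q, so use the chord formula.
s = (y2 - y1) / (x2 - x1) = (2) / (4) mod 7 = 4
x3 = s^2 - x1 - x2 mod 7 = 4^2 - 1 - 5 = 3
y3 = s (x1 - x3) - y1 mod 7 = 4 * (1 - 3) - 6 = 0

P + Q = (3, 0)


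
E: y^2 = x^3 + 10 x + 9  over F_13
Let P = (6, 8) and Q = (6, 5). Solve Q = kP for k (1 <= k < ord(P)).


Enumerate multiples of P until we hit Q = (6, 5):
  1P = (6, 8)
  2P = (4, 10)
  3P = (4, 3)
  4P = (6, 5)
Match found at i = 4.

k = 4


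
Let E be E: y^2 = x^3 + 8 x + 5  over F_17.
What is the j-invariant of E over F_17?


Delta = -16(4 a^3 + 27 b^2) mod 17 = 3
-1728 * (4 a)^3 = -1728 * (4*8)^3 mod 17 = 3
j = 3 * 3^(-1) mod 17 = 1

j = 1 (mod 17)


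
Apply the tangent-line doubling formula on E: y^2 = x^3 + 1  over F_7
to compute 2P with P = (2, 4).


Doubling: s = (3 x1^2 + a) / (2 y1)
s = (3*2^2 + 0) / (2*4) mod 7 = 5
x3 = s^2 - 2 x1 mod 7 = 5^2 - 2*2 = 0
y3 = s (x1 - x3) - y1 mod 7 = 5 * (2 - 0) - 4 = 6

2P = (0, 6)


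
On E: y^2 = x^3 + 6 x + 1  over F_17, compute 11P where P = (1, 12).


k = 11 = 1011_2 (binary, LSB first: 1101)
Double-and-add from P = (1, 12):
  bit 0 = 1: acc = O + (1, 12) = (1, 12)
  bit 1 = 1: acc = (1, 12) + (0, 16) = (15, 10)
  bit 2 = 0: acc unchanged = (15, 10)
  bit 3 = 1: acc = (15, 10) + (12, 13) = (8, 0)

11P = (8, 0)


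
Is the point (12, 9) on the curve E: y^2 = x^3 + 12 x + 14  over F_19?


Check whether y^2 = x^3 + 12 x + 14 (mod 19) for (x, y) = (12, 9).
LHS: y^2 = 9^2 mod 19 = 5
RHS: x^3 + 12 x + 14 = 12^3 + 12*12 + 14 mod 19 = 5
LHS = RHS

Yes, on the curve


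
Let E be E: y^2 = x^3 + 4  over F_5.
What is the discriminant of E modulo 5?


4 a^3 + 27 b^2 = 4*0^3 + 27*4^2 = 0 + 432 = 432
Delta = -16 * (432) = -6912
Delta mod 5 = 3

Delta = 3 (mod 5)


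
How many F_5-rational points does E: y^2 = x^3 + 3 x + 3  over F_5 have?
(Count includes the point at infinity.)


For each x in F_5, count y with y^2 = x^3 + 3 x + 3 mod 5:
  x = 3: RHS = 4, y in [2, 3]  -> 2 point(s)
  x = 4: RHS = 4, y in [2, 3]  -> 2 point(s)
Affine points: 4. Add the point at infinity: total = 5.

#E(F_5) = 5


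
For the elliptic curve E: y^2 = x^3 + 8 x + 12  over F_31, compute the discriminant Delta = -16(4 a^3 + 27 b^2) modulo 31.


4 a^3 + 27 b^2 = 4*8^3 + 27*12^2 = 2048 + 3888 = 5936
Delta = -16 * (5936) = -94976
Delta mod 31 = 8

Delta = 8 (mod 31)


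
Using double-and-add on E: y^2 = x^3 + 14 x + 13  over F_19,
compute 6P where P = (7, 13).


k = 6 = 110_2 (binary, LSB first: 011)
Double-and-add from P = (7, 13):
  bit 0 = 0: acc unchanged = O
  bit 1 = 1: acc = O + (2, 7) = (2, 7)
  bit 2 = 1: acc = (2, 7) + (1, 3) = (13, 6)

6P = (13, 6)


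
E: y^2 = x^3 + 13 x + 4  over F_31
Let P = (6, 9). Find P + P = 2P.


Doubling: s = (3 x1^2 + a) / (2 y1)
s = (3*6^2 + 13) / (2*9) mod 31 = 5
x3 = s^2 - 2 x1 mod 31 = 5^2 - 2*6 = 13
y3 = s (x1 - x3) - y1 mod 31 = 5 * (6 - 13) - 9 = 18

2P = (13, 18)


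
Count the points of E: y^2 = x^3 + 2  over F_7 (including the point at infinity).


For each x in F_7, count y with y^2 = x^3 + 0 x + 2 mod 7:
  x = 0: RHS = 2, y in [3, 4]  -> 2 point(s)
  x = 3: RHS = 1, y in [1, 6]  -> 2 point(s)
  x = 5: RHS = 1, y in [1, 6]  -> 2 point(s)
  x = 6: RHS = 1, y in [1, 6]  -> 2 point(s)
Affine points: 8. Add the point at infinity: total = 9.

#E(F_7) = 9


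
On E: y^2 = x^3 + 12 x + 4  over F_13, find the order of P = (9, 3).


Compute successive multiples of P until we hit O:
  1P = (9, 3)
  2P = (4, 8)
  3P = (1, 2)
  4P = (2, 6)
  5P = (12, 2)
  6P = (8, 1)
  7P = (0, 2)
  8P = (0, 11)
  ... (continuing to 15P)
  15P = O

ord(P) = 15


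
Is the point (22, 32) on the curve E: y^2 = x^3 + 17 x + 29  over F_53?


Check whether y^2 = x^3 + 17 x + 29 (mod 53) for (x, y) = (22, 32).
LHS: y^2 = 32^2 mod 53 = 17
RHS: x^3 + 17 x + 29 = 22^3 + 17*22 + 29 mod 53 = 27
LHS != RHS

No, not on the curve


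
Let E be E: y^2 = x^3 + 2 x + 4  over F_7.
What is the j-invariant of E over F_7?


Delta = -16(4 a^3 + 27 b^2) mod 7 = 3
-1728 * (4 a)^3 = -1728 * (4*2)^3 mod 7 = 1
j = 1 * 3^(-1) mod 7 = 5

j = 5 (mod 7)


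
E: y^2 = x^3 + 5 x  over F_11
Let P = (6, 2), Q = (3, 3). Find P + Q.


P != Q, so use the chord formula.
s = (y2 - y1) / (x2 - x1) = (1) / (8) mod 11 = 7
x3 = s^2 - x1 - x2 mod 11 = 7^2 - 6 - 3 = 7
y3 = s (x1 - x3) - y1 mod 11 = 7 * (6 - 7) - 2 = 2

P + Q = (7, 2)


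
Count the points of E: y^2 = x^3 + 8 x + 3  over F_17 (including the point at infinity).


For each x in F_17, count y with y^2 = x^3 + 8 x + 3 mod 17:
  x = 5: RHS = 15, y in [7, 10]  -> 2 point(s)
  x = 8: RHS = 1, y in [1, 16]  -> 2 point(s)
  x = 12: RHS = 8, y in [5, 12]  -> 2 point(s)
  x = 13: RHS = 9, y in [3, 14]  -> 2 point(s)
  x = 15: RHS = 13, y in [8, 9]  -> 2 point(s)
Affine points: 10. Add the point at infinity: total = 11.

#E(F_17) = 11


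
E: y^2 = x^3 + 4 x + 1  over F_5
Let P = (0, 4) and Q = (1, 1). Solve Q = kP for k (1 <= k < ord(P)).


Enumerate multiples of P until we hit Q = (1, 1):
  1P = (0, 4)
  2P = (4, 4)
  3P = (1, 1)
Match found at i = 3.

k = 3


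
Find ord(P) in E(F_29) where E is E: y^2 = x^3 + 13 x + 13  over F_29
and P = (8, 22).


Compute successive multiples of P until we hit O:
  1P = (8, 22)
  2P = (0, 10)
  3P = (16, 24)
  4P = (25, 10)
  5P = (26, 18)
  6P = (4, 19)
  7P = (23, 3)
  8P = (21, 8)
  ... (continuing to 24P)
  24P = O

ord(P) = 24


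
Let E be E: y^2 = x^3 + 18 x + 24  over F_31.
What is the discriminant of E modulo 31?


4 a^3 + 27 b^2 = 4*18^3 + 27*24^2 = 23328 + 15552 = 38880
Delta = -16 * (38880) = -622080
Delta mod 31 = 28

Delta = 28 (mod 31)


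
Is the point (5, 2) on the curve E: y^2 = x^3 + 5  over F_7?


Check whether y^2 = x^3 + 0 x + 5 (mod 7) for (x, y) = (5, 2).
LHS: y^2 = 2^2 mod 7 = 4
RHS: x^3 + 0 x + 5 = 5^3 + 0*5 + 5 mod 7 = 4
LHS = RHS

Yes, on the curve


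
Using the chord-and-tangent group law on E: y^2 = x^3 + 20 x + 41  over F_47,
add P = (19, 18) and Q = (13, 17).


P != Q, so use the chord formula.
s = (y2 - y1) / (x2 - x1) = (46) / (41) mod 47 = 8
x3 = s^2 - x1 - x2 mod 47 = 8^2 - 19 - 13 = 32
y3 = s (x1 - x3) - y1 mod 47 = 8 * (19 - 32) - 18 = 19

P + Q = (32, 19)


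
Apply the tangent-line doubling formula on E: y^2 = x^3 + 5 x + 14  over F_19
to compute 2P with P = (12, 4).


Doubling: s = (3 x1^2 + a) / (2 y1)
s = (3*12^2 + 5) / (2*4) mod 19 = 0
x3 = s^2 - 2 x1 mod 19 = 0^2 - 2*12 = 14
y3 = s (x1 - x3) - y1 mod 19 = 0 * (12 - 14) - 4 = 15

2P = (14, 15)


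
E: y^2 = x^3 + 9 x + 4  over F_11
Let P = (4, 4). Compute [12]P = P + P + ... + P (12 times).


k = 12 = 1100_2 (binary, LSB first: 0011)
Double-and-add from P = (4, 4):
  bit 0 = 0: acc unchanged = O
  bit 1 = 0: acc unchanged = O
  bit 2 = 1: acc = O + (10, 4) = (10, 4)
  bit 3 = 1: acc = (10, 4) + (7, 6) = (3, 6)

12P = (3, 6)


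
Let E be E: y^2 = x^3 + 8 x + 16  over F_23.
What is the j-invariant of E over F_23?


Delta = -16(4 a^3 + 27 b^2) mod 23 = 22
-1728 * (4 a)^3 = -1728 * (4*8)^3 mod 23 = 21
j = 21 * 22^(-1) mod 23 = 2

j = 2 (mod 23)


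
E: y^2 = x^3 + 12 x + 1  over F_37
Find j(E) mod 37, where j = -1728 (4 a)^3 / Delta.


Delta = -16(4 a^3 + 27 b^2) mod 37 = 13
-1728 * (4 a)^3 = -1728 * (4*12)^3 mod 37 = 26
j = 26 * 13^(-1) mod 37 = 2

j = 2 (mod 37)


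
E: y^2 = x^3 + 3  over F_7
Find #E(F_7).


For each x in F_7, count y with y^2 = x^3 + 0 x + 3 mod 7:
  x = 1: RHS = 4, y in [2, 5]  -> 2 point(s)
  x = 2: RHS = 4, y in [2, 5]  -> 2 point(s)
  x = 3: RHS = 2, y in [3, 4]  -> 2 point(s)
  x = 4: RHS = 4, y in [2, 5]  -> 2 point(s)
  x = 5: RHS = 2, y in [3, 4]  -> 2 point(s)
  x = 6: RHS = 2, y in [3, 4]  -> 2 point(s)
Affine points: 12. Add the point at infinity: total = 13.

#E(F_7) = 13


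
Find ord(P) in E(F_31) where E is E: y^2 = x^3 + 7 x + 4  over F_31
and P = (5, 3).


Compute successive multiples of P until we hit O:
  1P = (5, 3)
  2P = (8, 18)
  3P = (12, 24)
  4P = (23, 5)
  5P = (21, 9)
  6P = (25, 5)
  7P = (10, 12)
  8P = (18, 17)
  ... (continuing to 31P)
  31P = O

ord(P) = 31


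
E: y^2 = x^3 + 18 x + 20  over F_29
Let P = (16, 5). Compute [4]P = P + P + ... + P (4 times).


k = 4 = 100_2 (binary, LSB first: 001)
Double-and-add from P = (16, 5):
  bit 0 = 0: acc unchanged = O
  bit 1 = 0: acc unchanged = O
  bit 2 = 1: acc = O + (18, 12) = (18, 12)

4P = (18, 12)


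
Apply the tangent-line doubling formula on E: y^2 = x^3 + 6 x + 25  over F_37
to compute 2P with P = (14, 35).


Doubling: s = (3 x1^2 + a) / (2 y1)
s = (3*14^2 + 6) / (2*35) mod 37 = 18
x3 = s^2 - 2 x1 mod 37 = 18^2 - 2*14 = 0
y3 = s (x1 - x3) - y1 mod 37 = 18 * (14 - 0) - 35 = 32

2P = (0, 32)


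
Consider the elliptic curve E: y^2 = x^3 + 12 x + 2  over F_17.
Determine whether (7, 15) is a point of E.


Check whether y^2 = x^3 + 12 x + 2 (mod 17) for (x, y) = (7, 15).
LHS: y^2 = 15^2 mod 17 = 4
RHS: x^3 + 12 x + 2 = 7^3 + 12*7 + 2 mod 17 = 4
LHS = RHS

Yes, on the curve


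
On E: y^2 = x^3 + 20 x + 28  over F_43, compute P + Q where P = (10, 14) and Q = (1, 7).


P != Q, so use the chord formula.
s = (y2 - y1) / (x2 - x1) = (36) / (34) mod 43 = 39
x3 = s^2 - x1 - x2 mod 43 = 39^2 - 10 - 1 = 5
y3 = s (x1 - x3) - y1 mod 43 = 39 * (10 - 5) - 14 = 9

P + Q = (5, 9)


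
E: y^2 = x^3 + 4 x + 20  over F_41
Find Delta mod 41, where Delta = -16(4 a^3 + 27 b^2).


4 a^3 + 27 b^2 = 4*4^3 + 27*20^2 = 256 + 10800 = 11056
Delta = -16 * (11056) = -176896
Delta mod 41 = 19

Delta = 19 (mod 41)


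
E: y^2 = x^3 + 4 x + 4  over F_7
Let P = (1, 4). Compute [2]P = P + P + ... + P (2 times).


k = 2 = 10_2 (binary, LSB first: 01)
Double-and-add from P = (1, 4):
  bit 0 = 0: acc unchanged = O
  bit 1 = 1: acc = O + (5, 3) = (5, 3)

2P = (5, 3)


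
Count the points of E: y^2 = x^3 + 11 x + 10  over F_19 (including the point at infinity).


For each x in F_19, count y with y^2 = x^3 + 11 x + 10 mod 19:
  x = 4: RHS = 4, y in [2, 17]  -> 2 point(s)
  x = 5: RHS = 0, y in [0]  -> 1 point(s)
  x = 6: RHS = 7, y in [8, 11]  -> 2 point(s)
  x = 14: RHS = 1, y in [1, 18]  -> 2 point(s)
  x = 15: RHS = 16, y in [4, 15]  -> 2 point(s)
  x = 16: RHS = 7, y in [8, 11]  -> 2 point(s)
  x = 18: RHS = 17, y in [6, 13]  -> 2 point(s)
Affine points: 13. Add the point at infinity: total = 14.

#E(F_19) = 14


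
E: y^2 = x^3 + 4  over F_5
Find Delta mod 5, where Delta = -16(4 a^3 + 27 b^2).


4 a^3 + 27 b^2 = 4*0^3 + 27*4^2 = 0 + 432 = 432
Delta = -16 * (432) = -6912
Delta mod 5 = 3

Delta = 3 (mod 5)


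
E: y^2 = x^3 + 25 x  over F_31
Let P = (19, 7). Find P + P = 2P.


Doubling: s = (3 x1^2 + a) / (2 y1)
s = (3*19^2 + 25) / (2*7) mod 31 = 26
x3 = s^2 - 2 x1 mod 31 = 26^2 - 2*19 = 18
y3 = s (x1 - x3) - y1 mod 31 = 26 * (19 - 18) - 7 = 19

2P = (18, 19)


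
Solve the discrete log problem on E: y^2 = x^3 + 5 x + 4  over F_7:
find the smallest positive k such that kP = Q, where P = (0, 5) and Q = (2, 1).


Enumerate multiples of P until we hit Q = (2, 1):
  1P = (0, 5)
  2P = (2, 1)
Match found at i = 2.

k = 2


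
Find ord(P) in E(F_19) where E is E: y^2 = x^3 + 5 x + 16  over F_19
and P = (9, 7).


Compute successive multiples of P until we hit O:
  1P = (9, 7)
  2P = (17, 6)
  3P = (4, 9)
  4P = (13, 6)
  5P = (3, 1)
  6P = (8, 13)
  7P = (0, 15)
  8P = (0, 4)
  ... (continuing to 15P)
  15P = O

ord(P) = 15


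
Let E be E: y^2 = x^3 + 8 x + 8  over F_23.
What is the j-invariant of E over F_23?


Delta = -16(4 a^3 + 27 b^2) mod 23 = 5
-1728 * (4 a)^3 = -1728 * (4*8)^3 mod 23 = 21
j = 21 * 5^(-1) mod 23 = 18

j = 18 (mod 23)


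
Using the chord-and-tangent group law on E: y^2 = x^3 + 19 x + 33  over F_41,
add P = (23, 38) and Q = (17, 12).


P != Q, so use the chord formula.
s = (y2 - y1) / (x2 - x1) = (15) / (35) mod 41 = 18
x3 = s^2 - x1 - x2 mod 41 = 18^2 - 23 - 17 = 38
y3 = s (x1 - x3) - y1 mod 41 = 18 * (23 - 38) - 38 = 20

P + Q = (38, 20)


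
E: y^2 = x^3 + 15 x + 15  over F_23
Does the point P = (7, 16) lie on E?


Check whether y^2 = x^3 + 15 x + 15 (mod 23) for (x, y) = (7, 16).
LHS: y^2 = 16^2 mod 23 = 3
RHS: x^3 + 15 x + 15 = 7^3 + 15*7 + 15 mod 23 = 3
LHS = RHS

Yes, on the curve


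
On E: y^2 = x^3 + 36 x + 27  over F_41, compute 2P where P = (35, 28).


Doubling: s = (3 x1^2 + a) / (2 y1)
s = (3*35^2 + 36) / (2*28) mod 41 = 26
x3 = s^2 - 2 x1 mod 41 = 26^2 - 2*35 = 32
y3 = s (x1 - x3) - y1 mod 41 = 26 * (35 - 32) - 28 = 9

2P = (32, 9)


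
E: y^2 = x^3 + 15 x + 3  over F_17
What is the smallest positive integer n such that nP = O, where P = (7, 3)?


Compute successive multiples of P until we hit O:
  1P = (7, 3)
  2P = (1, 6)
  3P = (5, 13)
  4P = (13, 10)
  5P = (13, 7)
  6P = (5, 4)
  7P = (1, 11)
  8P = (7, 14)
  ... (continuing to 9P)
  9P = O

ord(P) = 9


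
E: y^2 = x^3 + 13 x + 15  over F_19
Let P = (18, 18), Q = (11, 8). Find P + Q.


P != Q, so use the chord formula.
s = (y2 - y1) / (x2 - x1) = (9) / (12) mod 19 = 15
x3 = s^2 - x1 - x2 mod 19 = 15^2 - 18 - 11 = 6
y3 = s (x1 - x3) - y1 mod 19 = 15 * (18 - 6) - 18 = 10

P + Q = (6, 10)


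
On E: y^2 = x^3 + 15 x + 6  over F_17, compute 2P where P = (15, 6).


k = 2 = 10_2 (binary, LSB first: 01)
Double-and-add from P = (15, 6):
  bit 0 = 0: acc unchanged = O
  bit 1 = 1: acc = O + (8, 14) = (8, 14)

2P = (8, 14)


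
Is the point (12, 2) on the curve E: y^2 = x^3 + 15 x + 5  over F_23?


Check whether y^2 = x^3 + 15 x + 5 (mod 23) for (x, y) = (12, 2).
LHS: y^2 = 2^2 mod 23 = 4
RHS: x^3 + 15 x + 5 = 12^3 + 15*12 + 5 mod 23 = 4
LHS = RHS

Yes, on the curve


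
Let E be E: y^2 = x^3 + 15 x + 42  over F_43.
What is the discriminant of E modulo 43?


4 a^3 + 27 b^2 = 4*15^3 + 27*42^2 = 13500 + 47628 = 61128
Delta = -16 * (61128) = -978048
Delta mod 43 = 30

Delta = 30 (mod 43)


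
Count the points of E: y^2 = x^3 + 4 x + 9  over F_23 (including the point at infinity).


For each x in F_23, count y with y^2 = x^3 + 4 x + 9 mod 23:
  x = 0: RHS = 9, y in [3, 20]  -> 2 point(s)
  x = 2: RHS = 2, y in [5, 18]  -> 2 point(s)
  x = 3: RHS = 2, y in [5, 18]  -> 2 point(s)
  x = 5: RHS = 16, y in [4, 19]  -> 2 point(s)
  x = 7: RHS = 12, y in [9, 14]  -> 2 point(s)
  x = 8: RHS = 1, y in [1, 22]  -> 2 point(s)
  x = 11: RHS = 4, y in [2, 21]  -> 2 point(s)
  x = 13: RHS = 4, y in [2, 21]  -> 2 point(s)
  x = 14: RHS = 3, y in [7, 16]  -> 2 point(s)
  x = 16: RHS = 6, y in [11, 12]  -> 2 point(s)
  x = 18: RHS = 2, y in [5, 18]  -> 2 point(s)
  x = 20: RHS = 16, y in [4, 19]  -> 2 point(s)
  x = 21: RHS = 16, y in [4, 19]  -> 2 point(s)
  x = 22: RHS = 4, y in [2, 21]  -> 2 point(s)
Affine points: 28. Add the point at infinity: total = 29.

#E(F_23) = 29


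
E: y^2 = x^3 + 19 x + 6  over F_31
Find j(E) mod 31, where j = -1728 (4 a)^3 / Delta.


Delta = -16(4 a^3 + 27 b^2) mod 31 = 25
-1728 * (4 a)^3 = -1728 * (4*19)^3 mod 31 = 4
j = 4 * 25^(-1) mod 31 = 20

j = 20 (mod 31)


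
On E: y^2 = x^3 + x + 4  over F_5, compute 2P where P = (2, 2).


Doubling: s = (3 x1^2 + a) / (2 y1)
s = (3*2^2 + 1) / (2*2) mod 5 = 2
x3 = s^2 - 2 x1 mod 5 = 2^2 - 2*2 = 0
y3 = s (x1 - x3) - y1 mod 5 = 2 * (2 - 0) - 2 = 2

2P = (0, 2)


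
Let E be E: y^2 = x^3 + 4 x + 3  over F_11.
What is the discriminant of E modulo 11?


4 a^3 + 27 b^2 = 4*4^3 + 27*3^2 = 256 + 243 = 499
Delta = -16 * (499) = -7984
Delta mod 11 = 2

Delta = 2 (mod 11)


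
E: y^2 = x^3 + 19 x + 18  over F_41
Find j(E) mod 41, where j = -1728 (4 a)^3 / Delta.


Delta = -16(4 a^3 + 27 b^2) mod 41 = 17
-1728 * (4 a)^3 = -1728 * (4*19)^3 mod 41 = 25
j = 25 * 17^(-1) mod 41 = 28

j = 28 (mod 41)


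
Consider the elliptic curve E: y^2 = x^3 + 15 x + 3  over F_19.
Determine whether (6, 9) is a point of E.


Check whether y^2 = x^3 + 15 x + 3 (mod 19) for (x, y) = (6, 9).
LHS: y^2 = 9^2 mod 19 = 5
RHS: x^3 + 15 x + 3 = 6^3 + 15*6 + 3 mod 19 = 5
LHS = RHS

Yes, on the curve


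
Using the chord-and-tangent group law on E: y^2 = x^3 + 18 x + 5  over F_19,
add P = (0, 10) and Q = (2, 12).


P != Q, so use the chord formula.
s = (y2 - y1) / (x2 - x1) = (2) / (2) mod 19 = 1
x3 = s^2 - x1 - x2 mod 19 = 1^2 - 0 - 2 = 18
y3 = s (x1 - x3) - y1 mod 19 = 1 * (0 - 18) - 10 = 10

P + Q = (18, 10)


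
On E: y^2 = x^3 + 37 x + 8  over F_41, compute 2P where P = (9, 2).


k = 2 = 10_2 (binary, LSB first: 01)
Double-and-add from P = (9, 2):
  bit 0 = 0: acc unchanged = O
  bit 1 = 1: acc = O + (3, 8) = (3, 8)

2P = (3, 8)


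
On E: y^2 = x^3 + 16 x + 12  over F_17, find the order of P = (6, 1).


Compute successive multiples of P until we hit O:
  1P = (6, 1)
  2P = (7, 5)
  3P = (3, 11)
  4P = (4, 15)
  5P = (5, 9)
  6P = (2, 1)
  7P = (9, 16)
  8P = (10, 13)
  ... (continuing to 17P)
  17P = O

ord(P) = 17


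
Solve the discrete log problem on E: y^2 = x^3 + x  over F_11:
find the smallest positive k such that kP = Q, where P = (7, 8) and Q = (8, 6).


Enumerate multiples of P until we hit Q = (8, 6):
  1P = (7, 8)
  2P = (9, 1)
  3P = (10, 8)
  4P = (5, 3)
  5P = (8, 6)
Match found at i = 5.

k = 5


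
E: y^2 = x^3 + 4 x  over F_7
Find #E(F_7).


For each x in F_7, count y with y^2 = x^3 + 4 x + 0 mod 7:
  x = 0: RHS = 0, y in [0]  -> 1 point(s)
  x = 2: RHS = 2, y in [3, 4]  -> 2 point(s)
  x = 3: RHS = 4, y in [2, 5]  -> 2 point(s)
  x = 6: RHS = 2, y in [3, 4]  -> 2 point(s)
Affine points: 7. Add the point at infinity: total = 8.

#E(F_7) = 8


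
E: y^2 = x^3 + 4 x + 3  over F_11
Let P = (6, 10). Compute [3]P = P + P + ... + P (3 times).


k = 3 = 11_2 (binary, LSB first: 11)
Double-and-add from P = (6, 10):
  bit 0 = 1: acc = O + (6, 10) = (6, 10)
  bit 1 = 1: acc = (6, 10) + (0, 6) = (3, 3)

3P = (3, 3)


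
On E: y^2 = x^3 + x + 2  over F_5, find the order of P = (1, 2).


Compute successive multiples of P until we hit O:
  1P = (1, 2)
  2P = (4, 0)
  3P = (1, 3)
  4P = O

ord(P) = 4


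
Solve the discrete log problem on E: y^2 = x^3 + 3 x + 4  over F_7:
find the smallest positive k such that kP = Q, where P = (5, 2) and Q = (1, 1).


Enumerate multiples of P until we hit Q = (1, 1):
  1P = (5, 2)
  2P = (1, 6)
  3P = (2, 2)
  4P = (0, 5)
  5P = (6, 0)
  6P = (0, 2)
  7P = (2, 5)
  8P = (1, 1)
Match found at i = 8.

k = 8


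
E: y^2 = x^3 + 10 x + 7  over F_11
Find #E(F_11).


For each x in F_11, count y with y^2 = x^3 + 10 x + 7 mod 11:
  x = 3: RHS = 9, y in [3, 8]  -> 2 point(s)
  x = 4: RHS = 1, y in [1, 10]  -> 2 point(s)
  x = 8: RHS = 5, y in [4, 7]  -> 2 point(s)
  x = 9: RHS = 1, y in [1, 10]  -> 2 point(s)
Affine points: 8. Add the point at infinity: total = 9.

#E(F_11) = 9


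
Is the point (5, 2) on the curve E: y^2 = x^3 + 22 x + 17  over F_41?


Check whether y^2 = x^3 + 22 x + 17 (mod 41) for (x, y) = (5, 2).
LHS: y^2 = 2^2 mod 41 = 4
RHS: x^3 + 22 x + 17 = 5^3 + 22*5 + 17 mod 41 = 6
LHS != RHS

No, not on the curve


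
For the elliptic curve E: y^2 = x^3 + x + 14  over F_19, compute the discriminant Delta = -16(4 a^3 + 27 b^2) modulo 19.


4 a^3 + 27 b^2 = 4*1^3 + 27*14^2 = 4 + 5292 = 5296
Delta = -16 * (5296) = -84736
Delta mod 19 = 4

Delta = 4 (mod 19)


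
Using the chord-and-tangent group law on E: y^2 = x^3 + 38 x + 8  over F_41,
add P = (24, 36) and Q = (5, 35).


P != Q, so use the chord formula.
s = (y2 - y1) / (x2 - x1) = (40) / (22) mod 41 = 13
x3 = s^2 - x1 - x2 mod 41 = 13^2 - 24 - 5 = 17
y3 = s (x1 - x3) - y1 mod 41 = 13 * (24 - 17) - 36 = 14

P + Q = (17, 14)


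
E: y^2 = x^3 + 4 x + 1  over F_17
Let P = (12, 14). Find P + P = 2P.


Doubling: s = (3 x1^2 + a) / (2 y1)
s = (3*12^2 + 4) / (2*14) mod 17 = 1
x3 = s^2 - 2 x1 mod 17 = 1^2 - 2*12 = 11
y3 = s (x1 - x3) - y1 mod 17 = 1 * (12 - 11) - 14 = 4

2P = (11, 4)


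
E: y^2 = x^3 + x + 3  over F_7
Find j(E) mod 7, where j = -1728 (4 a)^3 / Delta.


Delta = -16(4 a^3 + 27 b^2) mod 7 = 3
-1728 * (4 a)^3 = -1728 * (4*1)^3 mod 7 = 1
j = 1 * 3^(-1) mod 7 = 5

j = 5 (mod 7)


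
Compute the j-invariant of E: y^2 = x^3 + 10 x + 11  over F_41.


Delta = -16(4 a^3 + 27 b^2) mod 41 = 4
-1728 * (4 a)^3 = -1728 * (4*10)^3 mod 41 = 6
j = 6 * 4^(-1) mod 41 = 22

j = 22 (mod 41)


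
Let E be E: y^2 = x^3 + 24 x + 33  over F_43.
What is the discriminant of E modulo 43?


4 a^3 + 27 b^2 = 4*24^3 + 27*33^2 = 55296 + 29403 = 84699
Delta = -16 * (84699) = -1355184
Delta mod 43 = 4

Delta = 4 (mod 43)


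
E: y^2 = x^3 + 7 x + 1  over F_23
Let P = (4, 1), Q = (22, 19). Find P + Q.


P != Q, so use the chord formula.
s = (y2 - y1) / (x2 - x1) = (18) / (18) mod 23 = 1
x3 = s^2 - x1 - x2 mod 23 = 1^2 - 4 - 22 = 21
y3 = s (x1 - x3) - y1 mod 23 = 1 * (4 - 21) - 1 = 5

P + Q = (21, 5)


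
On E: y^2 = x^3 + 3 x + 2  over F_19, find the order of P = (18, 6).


Compute successive multiples of P until we hit O:
  1P = (18, 6)
  2P = (7, 9)
  3P = (17, 11)
  4P = (9, 6)
  5P = (11, 13)
  6P = (10, 5)
  7P = (2, 15)
  8P = (8, 5)
  ... (continuing to 24P)
  24P = O

ord(P) = 24


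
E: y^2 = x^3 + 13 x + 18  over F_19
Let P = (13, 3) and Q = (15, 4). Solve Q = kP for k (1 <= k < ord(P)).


Enumerate multiples of P until we hit Q = (15, 4):
  1P = (13, 3)
  2P = (16, 3)
  3P = (9, 16)
  4P = (4, 1)
  5P = (18, 17)
  6P = (8, 11)
  7P = (15, 4)
Match found at i = 7.

k = 7


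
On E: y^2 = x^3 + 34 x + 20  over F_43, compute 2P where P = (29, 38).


Doubling: s = (3 x1^2 + a) / (2 y1)
s = (3*29^2 + 34) / (2*38) mod 43 = 41
x3 = s^2 - 2 x1 mod 43 = 41^2 - 2*29 = 32
y3 = s (x1 - x3) - y1 mod 43 = 41 * (29 - 32) - 38 = 11

2P = (32, 11)


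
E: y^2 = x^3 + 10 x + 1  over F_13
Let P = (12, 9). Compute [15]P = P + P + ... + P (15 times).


k = 15 = 1111_2 (binary, LSB first: 1111)
Double-and-add from P = (12, 9):
  bit 0 = 1: acc = O + (12, 9) = (12, 9)
  bit 1 = 1: acc = (12, 9) + (2, 4) = (9, 12)
  bit 2 = 1: acc = (9, 12) + (6, 11) = (1, 8)
  bit 3 = 1: acc = (1, 8) + (10, 3) = (6, 2)

15P = (6, 2)


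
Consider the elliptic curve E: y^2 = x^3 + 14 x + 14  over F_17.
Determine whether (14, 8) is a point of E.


Check whether y^2 = x^3 + 14 x + 14 (mod 17) for (x, y) = (14, 8).
LHS: y^2 = 8^2 mod 17 = 13
RHS: x^3 + 14 x + 14 = 14^3 + 14*14 + 14 mod 17 = 13
LHS = RHS

Yes, on the curve


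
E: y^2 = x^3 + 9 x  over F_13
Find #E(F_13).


For each x in F_13, count y with y^2 = x^3 + 9 x + 0 mod 13:
  x = 0: RHS = 0, y in [0]  -> 1 point(s)
  x = 1: RHS = 10, y in [6, 7]  -> 2 point(s)
  x = 2: RHS = 0, y in [0]  -> 1 point(s)
  x = 4: RHS = 9, y in [3, 10]  -> 2 point(s)
  x = 5: RHS = 1, y in [1, 12]  -> 2 point(s)
  x = 6: RHS = 10, y in [6, 7]  -> 2 point(s)
  x = 7: RHS = 3, y in [4, 9]  -> 2 point(s)
  x = 8: RHS = 12, y in [5, 8]  -> 2 point(s)
  x = 9: RHS = 4, y in [2, 11]  -> 2 point(s)
  x = 11: RHS = 0, y in [0]  -> 1 point(s)
  x = 12: RHS = 3, y in [4, 9]  -> 2 point(s)
Affine points: 19. Add the point at infinity: total = 20.

#E(F_13) = 20


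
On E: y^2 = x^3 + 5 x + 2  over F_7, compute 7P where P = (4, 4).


k = 7 = 111_2 (binary, LSB first: 111)
Double-and-add from P = (4, 4):
  bit 0 = 1: acc = O + (4, 4) = (4, 4)
  bit 1 = 1: acc = (4, 4) + (1, 1) = (3, 4)
  bit 2 = 1: acc = (3, 4) + (0, 3) = (1, 6)

7P = (1, 6)


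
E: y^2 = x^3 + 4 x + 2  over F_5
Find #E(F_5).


For each x in F_5, count y with y^2 = x^3 + 4 x + 2 mod 5:
  x = 3: RHS = 1, y in [1, 4]  -> 2 point(s)
Affine points: 2. Add the point at infinity: total = 3.

#E(F_5) = 3


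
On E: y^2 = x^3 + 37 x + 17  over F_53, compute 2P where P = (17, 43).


Doubling: s = (3 x1^2 + a) / (2 y1)
s = (3*17^2 + 37) / (2*43) mod 53 = 29
x3 = s^2 - 2 x1 mod 53 = 29^2 - 2*17 = 12
y3 = s (x1 - x3) - y1 mod 53 = 29 * (17 - 12) - 43 = 49

2P = (12, 49)


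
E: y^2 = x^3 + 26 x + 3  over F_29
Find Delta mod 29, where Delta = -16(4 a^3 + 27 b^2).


4 a^3 + 27 b^2 = 4*26^3 + 27*3^2 = 70304 + 243 = 70547
Delta = -16 * (70547) = -1128752
Delta mod 29 = 15

Delta = 15 (mod 29)


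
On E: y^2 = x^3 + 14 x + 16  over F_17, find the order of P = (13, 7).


Compute successive multiples of P until we hit O:
  1P = (13, 7)
  2P = (12, 12)
  3P = (0, 13)
  4P = (2, 1)
  5P = (3, 0)
  6P = (2, 16)
  7P = (0, 4)
  8P = (12, 5)
  ... (continuing to 10P)
  10P = O

ord(P) = 10


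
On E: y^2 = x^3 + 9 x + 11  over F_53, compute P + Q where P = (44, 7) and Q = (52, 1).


P != Q, so use the chord formula.
s = (y2 - y1) / (x2 - x1) = (47) / (8) mod 53 = 39
x3 = s^2 - x1 - x2 mod 53 = 39^2 - 44 - 52 = 47
y3 = s (x1 - x3) - y1 mod 53 = 39 * (44 - 47) - 7 = 35

P + Q = (47, 35)


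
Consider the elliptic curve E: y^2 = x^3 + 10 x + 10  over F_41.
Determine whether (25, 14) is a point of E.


Check whether y^2 = x^3 + 10 x + 10 (mod 41) for (x, y) = (25, 14).
LHS: y^2 = 14^2 mod 41 = 32
RHS: x^3 + 10 x + 10 = 25^3 + 10*25 + 10 mod 41 = 18
LHS != RHS

No, not on the curve


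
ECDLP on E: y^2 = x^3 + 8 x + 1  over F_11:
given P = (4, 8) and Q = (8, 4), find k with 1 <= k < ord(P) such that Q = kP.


Enumerate multiples of P until we hit Q = (8, 4):
  1P = (4, 8)
  2P = (7, 9)
  3P = (5, 10)
  4P = (6, 10)
  5P = (2, 5)
  6P = (10, 5)
  7P = (0, 1)
  8P = (8, 7)
  9P = (8, 4)
Match found at i = 9.

k = 9


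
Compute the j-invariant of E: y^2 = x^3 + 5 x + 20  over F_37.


Delta = -16(4 a^3 + 27 b^2) mod 37 = 19
-1728 * (4 a)^3 = -1728 * (4*5)^3 mod 37 = 14
j = 14 * 19^(-1) mod 37 = 28

j = 28 (mod 37)


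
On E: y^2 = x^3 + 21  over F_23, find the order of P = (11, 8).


Compute successive multiples of P until we hit O:
  1P = (11, 8)
  2P = (17, 14)
  3P = (19, 7)
  4P = (2, 11)
  5P = (5, 13)
  6P = (16, 0)
  7P = (5, 10)
  8P = (2, 12)
  ... (continuing to 12P)
  12P = O

ord(P) = 12


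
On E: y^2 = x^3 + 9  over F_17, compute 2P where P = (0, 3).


Doubling: s = (3 x1^2 + a) / (2 y1)
s = (3*0^2 + 0) / (2*3) mod 17 = 0
x3 = s^2 - 2 x1 mod 17 = 0^2 - 2*0 = 0
y3 = s (x1 - x3) - y1 mod 17 = 0 * (0 - 0) - 3 = 14

2P = (0, 14)


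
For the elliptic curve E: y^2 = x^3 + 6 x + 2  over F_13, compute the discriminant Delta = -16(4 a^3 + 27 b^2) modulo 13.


4 a^3 + 27 b^2 = 4*6^3 + 27*2^2 = 864 + 108 = 972
Delta = -16 * (972) = -15552
Delta mod 13 = 9

Delta = 9 (mod 13)


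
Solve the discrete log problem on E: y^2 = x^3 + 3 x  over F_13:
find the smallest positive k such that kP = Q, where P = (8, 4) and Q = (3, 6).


Enumerate multiples of P until we hit Q = (3, 6):
  1P = (8, 4)
  2P = (10, 9)
  3P = (11, 8)
  4P = (3, 7)
  5P = (6, 0)
  6P = (3, 6)
Match found at i = 6.

k = 6


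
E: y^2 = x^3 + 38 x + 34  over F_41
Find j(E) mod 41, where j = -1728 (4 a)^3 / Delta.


Delta = -16(4 a^3 + 27 b^2) mod 41 = 35
-1728 * (4 a)^3 = -1728 * (4*38)^3 mod 41 = 36
j = 36 * 35^(-1) mod 41 = 35

j = 35 (mod 41)


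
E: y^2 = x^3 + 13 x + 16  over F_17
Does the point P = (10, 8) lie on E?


Check whether y^2 = x^3 + 13 x + 16 (mod 17) for (x, y) = (10, 8).
LHS: y^2 = 8^2 mod 17 = 13
RHS: x^3 + 13 x + 16 = 10^3 + 13*10 + 16 mod 17 = 7
LHS != RHS

No, not on the curve


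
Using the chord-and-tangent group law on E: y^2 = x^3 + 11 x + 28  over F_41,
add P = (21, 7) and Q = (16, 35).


P != Q, so use the chord formula.
s = (y2 - y1) / (x2 - x1) = (28) / (36) mod 41 = 19
x3 = s^2 - x1 - x2 mod 41 = 19^2 - 21 - 16 = 37
y3 = s (x1 - x3) - y1 mod 41 = 19 * (21 - 37) - 7 = 17

P + Q = (37, 17)


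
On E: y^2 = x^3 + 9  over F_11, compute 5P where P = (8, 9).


k = 5 = 101_2 (binary, LSB first: 101)
Double-and-add from P = (8, 9):
  bit 0 = 1: acc = O + (8, 9) = (8, 9)
  bit 1 = 0: acc unchanged = (8, 9)
  bit 2 = 1: acc = (8, 9) + (0, 8) = (8, 2)

5P = (8, 2)


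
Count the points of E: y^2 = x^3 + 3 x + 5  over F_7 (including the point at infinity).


For each x in F_7, count y with y^2 = x^3 + 3 x + 5 mod 7:
  x = 1: RHS = 2, y in [3, 4]  -> 2 point(s)
  x = 4: RHS = 4, y in [2, 5]  -> 2 point(s)
  x = 6: RHS = 1, y in [1, 6]  -> 2 point(s)
Affine points: 6. Add the point at infinity: total = 7.

#E(F_7) = 7


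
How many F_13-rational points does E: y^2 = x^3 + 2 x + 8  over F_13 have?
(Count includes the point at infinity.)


For each x in F_13, count y with y^2 = x^3 + 2 x + 8 mod 13:
  x = 5: RHS = 0, y in [0]  -> 1 point(s)
  x = 7: RHS = 1, y in [1, 12]  -> 2 point(s)
  x = 8: RHS = 3, y in [4, 9]  -> 2 point(s)
  x = 9: RHS = 1, y in [1, 12]  -> 2 point(s)
  x = 10: RHS = 1, y in [1, 12]  -> 2 point(s)
  x = 11: RHS = 9, y in [3, 10]  -> 2 point(s)
Affine points: 11. Add the point at infinity: total = 12.

#E(F_13) = 12


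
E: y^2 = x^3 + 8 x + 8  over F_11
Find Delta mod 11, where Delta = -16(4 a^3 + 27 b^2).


4 a^3 + 27 b^2 = 4*8^3 + 27*8^2 = 2048 + 1728 = 3776
Delta = -16 * (3776) = -60416
Delta mod 11 = 7

Delta = 7 (mod 11)


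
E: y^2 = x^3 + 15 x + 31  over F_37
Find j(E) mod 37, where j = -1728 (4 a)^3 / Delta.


Delta = -16(4 a^3 + 27 b^2) mod 37 = 31
-1728 * (4 a)^3 = -1728 * (4*15)^3 mod 37 = 8
j = 8 * 31^(-1) mod 37 = 11

j = 11 (mod 37)


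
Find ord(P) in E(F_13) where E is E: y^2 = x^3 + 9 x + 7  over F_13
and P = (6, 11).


Compute successive multiples of P until we hit O:
  1P = (6, 11)
  2P = (1, 2)
  3P = (3, 10)
  4P = (7, 6)
  5P = (12, 6)
  6P = (4, 9)
  7P = (4, 4)
  8P = (12, 7)
  ... (continuing to 13P)
  13P = O

ord(P) = 13


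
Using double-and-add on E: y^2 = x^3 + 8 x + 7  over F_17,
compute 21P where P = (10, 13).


k = 21 = 10101_2 (binary, LSB first: 10101)
Double-and-add from P = (10, 13):
  bit 0 = 1: acc = O + (10, 13) = (10, 13)
  bit 1 = 0: acc unchanged = (10, 13)
  bit 2 = 1: acc = (10, 13) + (16, 10) = (4, 1)
  bit 3 = 0: acc unchanged = (4, 1)
  bit 4 = 1: acc = (4, 1) + (7, 7) = (10, 4)

21P = (10, 4)


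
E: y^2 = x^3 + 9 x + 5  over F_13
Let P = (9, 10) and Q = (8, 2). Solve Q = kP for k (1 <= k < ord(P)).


Enumerate multiples of P until we hit Q = (8, 2):
  1P = (9, 10)
  2P = (4, 1)
  3P = (10, 9)
  4P = (8, 2)
Match found at i = 4.

k = 4


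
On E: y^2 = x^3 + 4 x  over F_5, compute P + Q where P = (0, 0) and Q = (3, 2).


P != Q, so use the chord formula.
s = (y2 - y1) / (x2 - x1) = (2) / (3) mod 5 = 4
x3 = s^2 - x1 - x2 mod 5 = 4^2 - 0 - 3 = 3
y3 = s (x1 - x3) - y1 mod 5 = 4 * (0 - 3) - 0 = 3

P + Q = (3, 3)


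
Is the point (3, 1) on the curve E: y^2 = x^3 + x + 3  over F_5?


Check whether y^2 = x^3 + 1 x + 3 (mod 5) for (x, y) = (3, 1).
LHS: y^2 = 1^2 mod 5 = 1
RHS: x^3 + 1 x + 3 = 3^3 + 1*3 + 3 mod 5 = 3
LHS != RHS

No, not on the curve


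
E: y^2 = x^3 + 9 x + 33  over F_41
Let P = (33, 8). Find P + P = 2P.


Doubling: s = (3 x1^2 + a) / (2 y1)
s = (3*33^2 + 9) / (2*8) mod 41 = 10
x3 = s^2 - 2 x1 mod 41 = 10^2 - 2*33 = 34
y3 = s (x1 - x3) - y1 mod 41 = 10 * (33 - 34) - 8 = 23

2P = (34, 23)


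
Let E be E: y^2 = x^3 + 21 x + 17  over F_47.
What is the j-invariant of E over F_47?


Delta = -16(4 a^3 + 27 b^2) mod 47 = 44
-1728 * (4 a)^3 = -1728 * (4*21)^3 mod 47 = 45
j = 45 * 44^(-1) mod 47 = 32

j = 32 (mod 47)


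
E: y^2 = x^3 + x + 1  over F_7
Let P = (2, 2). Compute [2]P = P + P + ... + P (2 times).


k = 2 = 10_2 (binary, LSB first: 01)
Double-and-add from P = (2, 2):
  bit 0 = 0: acc unchanged = O
  bit 1 = 1: acc = O + (0, 1) = (0, 1)

2P = (0, 1)


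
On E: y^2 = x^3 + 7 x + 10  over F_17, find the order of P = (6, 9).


Compute successive multiples of P until we hit O:
  1P = (6, 9)
  2P = (4, 0)
  3P = (6, 8)
  4P = O

ord(P) = 4


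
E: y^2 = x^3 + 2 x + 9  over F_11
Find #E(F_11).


For each x in F_11, count y with y^2 = x^3 + 2 x + 9 mod 11:
  x = 0: RHS = 9, y in [3, 8]  -> 2 point(s)
  x = 1: RHS = 1, y in [1, 10]  -> 2 point(s)
  x = 3: RHS = 9, y in [3, 8]  -> 2 point(s)
  x = 4: RHS = 4, y in [2, 9]  -> 2 point(s)
  x = 5: RHS = 1, y in [1, 10]  -> 2 point(s)
  x = 7: RHS = 3, y in [5, 6]  -> 2 point(s)
  x = 8: RHS = 9, y in [3, 8]  -> 2 point(s)
Affine points: 14. Add the point at infinity: total = 15.

#E(F_11) = 15


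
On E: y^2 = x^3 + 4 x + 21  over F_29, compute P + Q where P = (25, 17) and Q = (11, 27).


P != Q, so use the chord formula.
s = (y2 - y1) / (x2 - x1) = (10) / (15) mod 29 = 20
x3 = s^2 - x1 - x2 mod 29 = 20^2 - 25 - 11 = 16
y3 = s (x1 - x3) - y1 mod 29 = 20 * (25 - 16) - 17 = 18

P + Q = (16, 18)


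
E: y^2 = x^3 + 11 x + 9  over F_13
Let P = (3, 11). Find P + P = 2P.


Doubling: s = (3 x1^2 + a) / (2 y1)
s = (3*3^2 + 11) / (2*11) mod 13 = 10
x3 = s^2 - 2 x1 mod 13 = 10^2 - 2*3 = 3
y3 = s (x1 - x3) - y1 mod 13 = 10 * (3 - 3) - 11 = 2

2P = (3, 2)


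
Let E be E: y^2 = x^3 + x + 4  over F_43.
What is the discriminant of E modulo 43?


4 a^3 + 27 b^2 = 4*1^3 + 27*4^2 = 4 + 432 = 436
Delta = -16 * (436) = -6976
Delta mod 43 = 33

Delta = 33 (mod 43)


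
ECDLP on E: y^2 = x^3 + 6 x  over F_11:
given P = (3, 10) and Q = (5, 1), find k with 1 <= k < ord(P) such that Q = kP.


Enumerate multiples of P until we hit Q = (5, 1):
  1P = (3, 10)
  2P = (5, 1)
Match found at i = 2.

k = 2


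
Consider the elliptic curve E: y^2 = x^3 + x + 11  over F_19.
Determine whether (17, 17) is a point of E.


Check whether y^2 = x^3 + 1 x + 11 (mod 19) for (x, y) = (17, 17).
LHS: y^2 = 17^2 mod 19 = 4
RHS: x^3 + 1 x + 11 = 17^3 + 1*17 + 11 mod 19 = 1
LHS != RHS

No, not on the curve


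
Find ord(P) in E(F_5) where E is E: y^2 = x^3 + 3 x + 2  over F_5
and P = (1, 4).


Compute successive multiples of P until we hit O:
  1P = (1, 4)
  2P = (2, 4)
  3P = (2, 1)
  4P = (1, 1)
  5P = O

ord(P) = 5


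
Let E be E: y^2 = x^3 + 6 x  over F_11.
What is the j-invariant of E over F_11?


Delta = -16(4 a^3 + 27 b^2) mod 11 = 3
-1728 * (4 a)^3 = -1728 * (4*6)^3 mod 11 = 3
j = 3 * 3^(-1) mod 11 = 1

j = 1 (mod 11)


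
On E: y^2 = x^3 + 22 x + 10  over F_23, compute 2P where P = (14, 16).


Doubling: s = (3 x1^2 + a) / (2 y1)
s = (3*14^2 + 22) / (2*16) mod 23 = 9
x3 = s^2 - 2 x1 mod 23 = 9^2 - 2*14 = 7
y3 = s (x1 - x3) - y1 mod 23 = 9 * (14 - 7) - 16 = 1

2P = (7, 1)


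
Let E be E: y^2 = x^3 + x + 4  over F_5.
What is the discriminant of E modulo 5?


4 a^3 + 27 b^2 = 4*1^3 + 27*4^2 = 4 + 432 = 436
Delta = -16 * (436) = -6976
Delta mod 5 = 4

Delta = 4 (mod 5)


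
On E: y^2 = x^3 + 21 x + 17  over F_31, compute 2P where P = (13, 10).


k = 2 = 10_2 (binary, LSB first: 01)
Double-and-add from P = (13, 10):
  bit 0 = 0: acc unchanged = O
  bit 1 = 1: acc = O + (15, 24) = (15, 24)

2P = (15, 24)


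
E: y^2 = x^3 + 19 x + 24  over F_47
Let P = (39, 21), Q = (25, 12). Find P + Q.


P != Q, so use the chord formula.
s = (y2 - y1) / (x2 - x1) = (38) / (33) mod 47 = 4
x3 = s^2 - x1 - x2 mod 47 = 4^2 - 39 - 25 = 46
y3 = s (x1 - x3) - y1 mod 47 = 4 * (39 - 46) - 21 = 45

P + Q = (46, 45)


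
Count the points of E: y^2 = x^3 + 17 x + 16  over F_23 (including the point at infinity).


For each x in F_23, count y with y^2 = x^3 + 17 x + 16 mod 23:
  x = 0: RHS = 16, y in [4, 19]  -> 2 point(s)
  x = 2: RHS = 12, y in [9, 14]  -> 2 point(s)
  x = 3: RHS = 2, y in [5, 18]  -> 2 point(s)
  x = 6: RHS = 12, y in [9, 14]  -> 2 point(s)
  x = 7: RHS = 18, y in [8, 15]  -> 2 point(s)
  x = 9: RHS = 1, y in [1, 22]  -> 2 point(s)
  x = 10: RHS = 13, y in [6, 17]  -> 2 point(s)
  x = 11: RHS = 16, y in [4, 19]  -> 2 point(s)
  x = 12: RHS = 16, y in [4, 19]  -> 2 point(s)
  x = 14: RHS = 8, y in [10, 13]  -> 2 point(s)
  x = 15: RHS = 12, y in [9, 14]  -> 2 point(s)
  x = 18: RHS = 13, y in [6, 17]  -> 2 point(s)
Affine points: 24. Add the point at infinity: total = 25.

#E(F_23) = 25


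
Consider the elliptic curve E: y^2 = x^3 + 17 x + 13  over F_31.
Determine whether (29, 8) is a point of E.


Check whether y^2 = x^3 + 17 x + 13 (mod 31) for (x, y) = (29, 8).
LHS: y^2 = 8^2 mod 31 = 2
RHS: x^3 + 17 x + 13 = 29^3 + 17*29 + 13 mod 31 = 2
LHS = RHS

Yes, on the curve


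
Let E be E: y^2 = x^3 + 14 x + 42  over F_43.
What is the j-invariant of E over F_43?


Delta = -16(4 a^3 + 27 b^2) mod 43 = 37
-1728 * (4 a)^3 = -1728 * (4*14)^3 mod 43 = 11
j = 11 * 37^(-1) mod 43 = 34

j = 34 (mod 43)


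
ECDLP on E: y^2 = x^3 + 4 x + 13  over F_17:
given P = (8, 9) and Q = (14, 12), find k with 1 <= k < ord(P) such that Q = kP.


Enumerate multiples of P until we hit Q = (14, 12):
  1P = (8, 9)
  2P = (14, 5)
  3P = (3, 16)
  4P = (10, 4)
  5P = (1, 16)
  6P = (9, 9)
  7P = (0, 8)
  8P = (13, 1)
  9P = (4, 5)
  10P = (6, 10)
  11P = (16, 12)
  12P = (12, 15)
  13P = (12, 2)
  14P = (16, 5)
  15P = (6, 7)
  16P = (4, 12)
  17P = (13, 16)
  18P = (0, 9)
  19P = (9, 8)
  20P = (1, 1)
  21P = (10, 13)
  22P = (3, 1)
  23P = (14, 12)
Match found at i = 23.

k = 23


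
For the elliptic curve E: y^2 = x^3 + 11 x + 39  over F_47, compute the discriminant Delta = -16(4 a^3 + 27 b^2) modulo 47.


4 a^3 + 27 b^2 = 4*11^3 + 27*39^2 = 5324 + 41067 = 46391
Delta = -16 * (46391) = -742256
Delta mod 47 = 15

Delta = 15 (mod 47)


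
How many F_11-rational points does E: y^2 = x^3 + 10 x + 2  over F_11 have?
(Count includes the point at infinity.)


For each x in F_11, count y with y^2 = x^3 + 10 x + 2 mod 11:
  x = 3: RHS = 4, y in [2, 9]  -> 2 point(s)
  x = 5: RHS = 1, y in [1, 10]  -> 2 point(s)
  x = 6: RHS = 3, y in [5, 6]  -> 2 point(s)
  x = 8: RHS = 0, y in [0]  -> 1 point(s)
Affine points: 7. Add the point at infinity: total = 8.

#E(F_11) = 8


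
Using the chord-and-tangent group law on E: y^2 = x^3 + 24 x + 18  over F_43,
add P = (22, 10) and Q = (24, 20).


P != Q, so use the chord formula.
s = (y2 - y1) / (x2 - x1) = (10) / (2) mod 43 = 5
x3 = s^2 - x1 - x2 mod 43 = 5^2 - 22 - 24 = 22
y3 = s (x1 - x3) - y1 mod 43 = 5 * (22 - 22) - 10 = 33

P + Q = (22, 33)


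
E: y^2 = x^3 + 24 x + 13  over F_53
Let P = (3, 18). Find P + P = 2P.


Doubling: s = (3 x1^2 + a) / (2 y1)
s = (3*3^2 + 24) / (2*18) mod 53 = 50
x3 = s^2 - 2 x1 mod 53 = 50^2 - 2*3 = 3
y3 = s (x1 - x3) - y1 mod 53 = 50 * (3 - 3) - 18 = 35

2P = (3, 35)


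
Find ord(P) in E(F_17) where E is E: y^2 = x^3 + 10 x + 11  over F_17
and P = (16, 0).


Compute successive multiples of P until we hit O:
  1P = (16, 0)
  2P = O

ord(P) = 2


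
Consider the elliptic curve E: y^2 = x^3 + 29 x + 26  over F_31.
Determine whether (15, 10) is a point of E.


Check whether y^2 = x^3 + 29 x + 26 (mod 31) for (x, y) = (15, 10).
LHS: y^2 = 10^2 mod 31 = 7
RHS: x^3 + 29 x + 26 = 15^3 + 29*15 + 26 mod 31 = 23
LHS != RHS

No, not on the curve
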